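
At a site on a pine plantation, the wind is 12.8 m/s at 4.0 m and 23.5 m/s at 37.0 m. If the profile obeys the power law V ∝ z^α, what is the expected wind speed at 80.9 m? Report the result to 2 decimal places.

First find α: α = ln(V₂/V₁)/ln(z₂/z₁) = ln(23.5/12.8)/ln(37.0/4.0) = 0.60756/2.22462 = 0.2731
Extrapolate from 37.0 m to 80.9 m: V₃ = 23.5 × (80.9/37.0)^0.2731 = 23.5 × 1.2382 = 29.0974 m/s

29.10 m/s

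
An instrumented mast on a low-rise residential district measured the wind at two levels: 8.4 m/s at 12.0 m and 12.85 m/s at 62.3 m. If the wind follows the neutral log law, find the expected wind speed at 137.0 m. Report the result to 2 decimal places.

Log law: V ∝ ln(z/z₀). From the pair, with r = V₁/V₂ = 0.65370,
ln z₀ = (ln z₁ − r·ln z₂)/(1 − r) = (2.4849 − 0.65370×4.1320)/0.34630 = -0.6241 → z₀ = 0.5357 m
V₃ = V₁ · ln(z₃/z₀)/ln(z₁/z₀) = 8.4 × 5.5441/3.1090 = 14.9791 m/s

14.98 m/s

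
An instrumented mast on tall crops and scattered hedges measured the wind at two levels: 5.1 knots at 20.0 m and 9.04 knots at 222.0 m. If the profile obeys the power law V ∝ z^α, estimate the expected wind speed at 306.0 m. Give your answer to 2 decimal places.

9.76 knots

First find α: α = ln(V₂/V₁)/ln(z₂/z₁) = ln(9.04/5.1)/ln(222.0/20.0) = 0.57242/2.40695 = 0.2378
Extrapolate from 222.0 m to 306.0 m: V₃ = 9.04 × (306.0/222.0)^0.2378 = 9.04 × 1.0793 = 9.7569 knots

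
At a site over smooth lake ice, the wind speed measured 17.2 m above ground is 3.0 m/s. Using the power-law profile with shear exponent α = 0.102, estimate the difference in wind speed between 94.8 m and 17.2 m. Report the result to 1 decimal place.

Power law: V₂ = V₁ · (z₂/z₁)^α = 3.0 × (5.5116)^0.102 = 3.5705 m/s
ΔV = 3.5705 − 3.0 = 0.5705 m/s

0.6 m/s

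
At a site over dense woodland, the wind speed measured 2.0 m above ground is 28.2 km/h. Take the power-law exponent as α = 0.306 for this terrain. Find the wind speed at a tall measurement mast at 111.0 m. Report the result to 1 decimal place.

96.4 km/h

Power-law profile: V₂ = V₁ · (z₂/z₁)^α
V₂ = 28.2 × (111.0/2.0)^0.306 = 28.2 × (55.5000)^0.306
    = 28.2 × 3.4179 = 96.3835 km/h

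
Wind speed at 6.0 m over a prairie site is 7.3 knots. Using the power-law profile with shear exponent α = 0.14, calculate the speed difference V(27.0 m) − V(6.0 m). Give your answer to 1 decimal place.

Power law: V₂ = V₁ · (z₂/z₁)^α = 7.3 × (4.5000)^0.14 = 9.0110 knots
ΔV = 9.0110 − 7.3 = 1.7110 knots

1.7 knots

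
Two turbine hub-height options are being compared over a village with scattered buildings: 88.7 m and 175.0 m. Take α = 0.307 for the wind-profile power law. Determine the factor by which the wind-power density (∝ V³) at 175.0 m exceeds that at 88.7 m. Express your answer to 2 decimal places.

1.87

Speed ratio: V_B/V_A = (z_B/z_A)^α = (175.0/88.7)^0.307 = (1.9729)^0.307 = 1.23197
Power-density ratio: P_B/P_A = (V_B/V_A)³ = (1.23197)³ = 1.86982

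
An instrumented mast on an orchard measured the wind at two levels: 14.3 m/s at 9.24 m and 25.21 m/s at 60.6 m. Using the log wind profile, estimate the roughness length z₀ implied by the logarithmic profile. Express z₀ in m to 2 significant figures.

z₀ ≈ 0.79 m

Log law: V(z) ∝ ln(z/z₀). With r = V₁/V₂ = 14.3/25.21 = 0.56724,
r · ln(z₂/z₀) = ln(z₁/z₀) ⇒ ln z₀ = (ln z₁ − r·ln z₂)/(1 − r)
ln z₀ = (2.22354 − 0.56724×4.10429) / 0.43276 = -0.2416
z₀ = exp(-0.2416) = 0.7854 m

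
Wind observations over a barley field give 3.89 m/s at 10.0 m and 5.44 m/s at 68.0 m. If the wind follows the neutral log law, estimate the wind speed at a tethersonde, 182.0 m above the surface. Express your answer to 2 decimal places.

6.24 m/s

Log law: V ∝ ln(z/z₀). From the pair, with r = V₁/V₂ = 0.71507,
ln z₀ = (ln z₁ − r·ln z₂)/(1 − r) = (2.3026 − 0.71507×4.2195)/0.28493 = -2.5083 → z₀ = 0.08141 m
V₃ = V₁ · ln(z₃/z₀)/ln(z₁/z₀) = 3.89 × 7.7123/4.8109 = 6.2361 m/s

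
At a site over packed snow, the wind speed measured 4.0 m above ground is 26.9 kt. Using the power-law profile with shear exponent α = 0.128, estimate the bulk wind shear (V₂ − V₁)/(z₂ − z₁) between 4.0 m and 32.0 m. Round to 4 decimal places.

0.2930 kt/m

Power law: V₂ = V₁ · (z₂/z₁)^α = 26.9 × (8.0000)^0.128 = 35.1033 kt
ΔV/Δz = (35.1033 − 26.9)/(32.0 − 4.0) = 8.2033/28.0000 = 0.29297 kt/m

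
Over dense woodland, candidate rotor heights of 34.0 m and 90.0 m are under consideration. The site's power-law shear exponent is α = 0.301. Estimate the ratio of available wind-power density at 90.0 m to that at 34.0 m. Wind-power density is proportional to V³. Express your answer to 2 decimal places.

2.41

Speed ratio: V_B/V_A = (z_B/z_A)^α = (90.0/34.0)^0.301 = (2.6471)^0.301 = 1.34045
Power-density ratio: P_B/P_A = (V_B/V_A)³ = (1.34045)³ = 2.40855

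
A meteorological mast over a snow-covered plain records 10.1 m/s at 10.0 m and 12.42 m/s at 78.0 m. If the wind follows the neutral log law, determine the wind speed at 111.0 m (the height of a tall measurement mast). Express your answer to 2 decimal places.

Log law: V ∝ ln(z/z₀). From the pair, with r = V₁/V₂ = 0.81320,
ln z₀ = (ln z₁ − r·ln z₂)/(1 − r) = (2.3026 − 0.81320×4.3567)/0.18680 = -6.6399 → z₀ = 0.001307 m
V₃ = V₁ · ln(z₃/z₀)/ln(z₁/z₀) = 10.1 × 11.3495/8.9425 = 12.8185 m/s

12.82 m/s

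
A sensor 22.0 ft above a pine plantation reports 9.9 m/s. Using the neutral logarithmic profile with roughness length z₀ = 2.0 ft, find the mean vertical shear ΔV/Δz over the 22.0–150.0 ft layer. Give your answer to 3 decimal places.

Log law: V₂ = V₁ · ln(z₂/z₀)/ln(z₁/z₀) = 9.9 × 4.3175/2.3979 = 17.8253 m/s
ΔV/Δz = (17.8253 − 9.9)/(150.0 − 22.0) = 7.9253/128.0000 = 0.06192 m/s/ft

0.062 m/s/ft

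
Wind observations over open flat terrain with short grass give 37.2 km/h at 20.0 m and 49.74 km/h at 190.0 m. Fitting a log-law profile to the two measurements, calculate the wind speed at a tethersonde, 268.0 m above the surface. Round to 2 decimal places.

51.66 km/h

Log law: V ∝ ln(z/z₀). From the pair, with r = V₁/V₂ = 0.74789,
ln z₀ = (ln z₁ − r·ln z₂)/(1 − r) = (2.9957 − 0.74789×5.2470)/0.25211 = -3.6827 → z₀ = 0.02515 m
V₃ = V₁ · ln(z₃/z₀)/ln(z₁/z₀) = 37.2 × 9.2737/6.6785 = 51.6559 km/h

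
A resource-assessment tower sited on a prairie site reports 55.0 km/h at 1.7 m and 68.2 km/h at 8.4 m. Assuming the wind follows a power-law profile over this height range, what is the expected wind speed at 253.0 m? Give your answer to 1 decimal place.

107.9 km/h

First find α: α = ln(V₂/V₁)/ln(z₂/z₁) = ln(68.2/55.0)/ln(8.4/1.7) = 0.21511/1.59760 = 0.1346
Extrapolate from 8.4 m to 253.0 m: V₃ = 68.2 × (253.0/8.4)^0.1346 = 68.2 × 1.5817 = 107.8710 km/h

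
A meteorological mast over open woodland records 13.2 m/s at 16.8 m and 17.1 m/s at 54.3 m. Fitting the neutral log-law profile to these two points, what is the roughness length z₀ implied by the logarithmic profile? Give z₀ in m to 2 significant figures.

z₀ ≈ 0.32 m

Log law: V(z) ∝ ln(z/z₀). With r = V₁/V₂ = 13.2/17.1 = 0.77193,
r · ln(z₂/z₀) = ln(z₁/z₀) ⇒ ln z₀ = (ln z₁ − r·ln z₂)/(1 − r)
ln z₀ = (2.82138 − 0.77193×3.99452) / 0.22807 = -1.1493
z₀ = exp(-1.1493) = 0.3169 m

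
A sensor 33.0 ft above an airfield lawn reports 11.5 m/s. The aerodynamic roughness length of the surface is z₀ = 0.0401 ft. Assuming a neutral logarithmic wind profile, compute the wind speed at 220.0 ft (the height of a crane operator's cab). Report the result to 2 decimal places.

Log law: V(z) ∝ ln(z/z₀), so V₂/V₁ = ln(z₂/z₀) / ln(z₁/z₀).
ln(220.0/0.0401) = 8.6100, ln(33.0/0.0401) = 6.7129
V₂ = 11.5 × 8.6100/6.7129 = 11.5 × 1.2826 = 14.7500 m/s

14.75 m/s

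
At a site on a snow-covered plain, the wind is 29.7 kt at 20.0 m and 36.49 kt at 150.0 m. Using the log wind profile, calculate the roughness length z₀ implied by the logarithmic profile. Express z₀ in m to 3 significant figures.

z₀ ≈ 0.00297 m

Log law: V(z) ∝ ln(z/z₀). With r = V₁/V₂ = 29.7/36.49 = 0.81392,
r · ln(z₂/z₀) = ln(z₁/z₀) ⇒ ln z₀ = (ln z₁ − r·ln z₂)/(1 − r)
ln z₀ = (2.99573 − 0.81392×5.01064) / 0.18608 = -5.8176
z₀ = exp(-5.8176) = 0.002975 m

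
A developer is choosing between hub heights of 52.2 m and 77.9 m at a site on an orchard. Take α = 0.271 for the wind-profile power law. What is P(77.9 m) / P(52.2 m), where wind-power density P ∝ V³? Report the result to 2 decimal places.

Speed ratio: V_B/V_A = (z_B/z_A)^α = (77.9/52.2)^0.271 = (1.4923)^0.271 = 1.11460
Power-density ratio: P_B/P_A = (V_B/V_A)³ = (1.11460)³ = 1.38469

1.38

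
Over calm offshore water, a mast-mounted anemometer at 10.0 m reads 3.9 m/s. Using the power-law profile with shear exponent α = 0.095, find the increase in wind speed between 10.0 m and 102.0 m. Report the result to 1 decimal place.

1.0 m/s

Power law: V₂ = V₁ · (z₂/z₁)^α = 3.9 × (10.2000)^0.095 = 4.8627 m/s
ΔV = 4.8627 − 3.9 = 0.9627 m/s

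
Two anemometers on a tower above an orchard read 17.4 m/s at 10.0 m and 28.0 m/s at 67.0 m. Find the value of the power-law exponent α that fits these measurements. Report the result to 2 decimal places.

Power law: V₂/V₁ = (z₂/z₁)^α ⇒ α = ln(V₂/V₁) / ln(z₂/z₁)
α = ln(28.0/17.4) / ln(67.0/10.0) = ln(1.6092) / ln(6.7000)
  = 0.47573 / 1.90211 = 0.25011

α ≈ 0.25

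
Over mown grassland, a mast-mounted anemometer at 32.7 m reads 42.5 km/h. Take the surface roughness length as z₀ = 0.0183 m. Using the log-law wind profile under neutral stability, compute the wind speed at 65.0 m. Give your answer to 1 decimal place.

Log law: V(z) ∝ ln(z/z₀), so V₂/V₁ = ln(z₂/z₀) / ln(z₁/z₀).
ln(65.0/0.0183) = 8.1752, ln(32.7/0.0183) = 7.4882
V₂ = 42.5 × 8.1752/7.4882 = 42.5 × 1.0917 = 46.3992 km/h

46.4 km/h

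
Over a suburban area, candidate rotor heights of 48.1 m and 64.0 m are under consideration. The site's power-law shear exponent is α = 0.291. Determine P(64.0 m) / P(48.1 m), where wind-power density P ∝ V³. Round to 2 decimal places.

1.28

Speed ratio: V_B/V_A = (z_B/z_A)^α = (64.0/48.1)^0.291 = (1.3306)^0.291 = 1.08666
Power-density ratio: P_B/P_A = (V_B/V_A)³ = (1.08666)³ = 1.28316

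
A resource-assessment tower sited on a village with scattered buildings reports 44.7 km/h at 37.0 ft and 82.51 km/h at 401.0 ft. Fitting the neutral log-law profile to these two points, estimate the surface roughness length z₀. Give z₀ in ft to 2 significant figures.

z₀ ≈ 2.2 ft

Log law: V(z) ∝ ln(z/z₀). With r = V₁/V₂ = 44.7/82.51 = 0.54175,
r · ln(z₂/z₀) = ln(z₁/z₀) ⇒ ln z₀ = (ln z₁ − r·ln z₂)/(1 − r)
ln z₀ = (3.61092 − 0.54175×5.99396) / 0.45825 = 0.7936
z₀ = exp(0.7936) = 2.211 ft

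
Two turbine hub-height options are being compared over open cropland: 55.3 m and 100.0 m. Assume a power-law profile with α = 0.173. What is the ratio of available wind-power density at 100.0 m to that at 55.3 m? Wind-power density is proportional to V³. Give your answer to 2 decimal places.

Speed ratio: V_B/V_A = (z_B/z_A)^α = (100.0/55.3)^0.173 = (1.8083)^0.173 = 1.10792
Power-density ratio: P_B/P_A = (V_B/V_A)³ = (1.10792)³ = 1.35996

1.36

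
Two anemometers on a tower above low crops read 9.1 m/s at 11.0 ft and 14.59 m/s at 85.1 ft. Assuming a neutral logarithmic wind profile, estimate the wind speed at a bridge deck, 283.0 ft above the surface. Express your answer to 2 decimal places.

17.81 m/s

Log law: V ∝ ln(z/z₀). From the pair, with r = V₁/V₂ = 0.62371,
ln z₀ = (ln z₁ − r·ln z₂)/(1 − r) = (2.3979 − 0.62371×4.4438)/0.37629 = -0.9934 → z₀ = 0.3703 ft
V₃ = V₁ · ln(z₃/z₀)/ln(z₁/z₀) = 9.1 × 6.6388/3.3913 = 17.8144 m/s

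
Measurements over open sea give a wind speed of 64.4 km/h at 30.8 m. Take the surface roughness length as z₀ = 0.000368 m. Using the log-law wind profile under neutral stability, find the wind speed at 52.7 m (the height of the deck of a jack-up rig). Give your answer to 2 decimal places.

67.45 km/h

Log law: V(z) ∝ ln(z/z₀), so V₂/V₁ = ln(z₂/z₀) / ln(z₁/z₀).
ln(52.7/0.000368) = 11.8720, ln(30.8/0.000368) = 11.3349
V₂ = 64.4 × 11.8720/11.3349 = 64.4 × 1.0474 = 67.4516 km/h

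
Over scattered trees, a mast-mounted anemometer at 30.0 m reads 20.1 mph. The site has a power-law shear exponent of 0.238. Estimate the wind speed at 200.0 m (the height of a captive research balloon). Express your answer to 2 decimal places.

31.57 mph

Power-law profile: V₂ = V₁ · (z₂/z₁)^α
V₂ = 20.1 × (200.0/30.0)^0.238 = 20.1 × (6.6667)^0.238
    = 20.1 × 1.5707 = 31.5709 mph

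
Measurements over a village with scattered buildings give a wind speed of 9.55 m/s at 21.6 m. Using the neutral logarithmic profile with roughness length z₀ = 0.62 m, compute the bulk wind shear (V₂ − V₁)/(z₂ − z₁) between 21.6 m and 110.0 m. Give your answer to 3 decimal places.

0.050 m/s/m

Log law: V₂ = V₁ · ln(z₂/z₀)/ln(z₁/z₀) = 9.55 × 5.1785/3.5507 = 13.9281 m/s
ΔV/Δz = (13.9281 − 9.55)/(110.0 − 21.6) = 4.3781/88.4000 = 0.04953 m/s/m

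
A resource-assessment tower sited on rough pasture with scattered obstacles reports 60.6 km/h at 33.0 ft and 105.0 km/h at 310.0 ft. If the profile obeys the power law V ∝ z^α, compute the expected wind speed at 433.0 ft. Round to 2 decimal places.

113.97 km/h

First find α: α = ln(V₂/V₁)/ln(z₂/z₁) = ln(105.0/60.6)/ln(310.0/33.0) = 0.54967/2.24006 = 0.2454
Extrapolate from 310.0 ft to 433.0 ft: V₃ = 105.0 × (433.0/310.0)^0.2454 = 105.0 × 1.0855 = 113.9725 km/h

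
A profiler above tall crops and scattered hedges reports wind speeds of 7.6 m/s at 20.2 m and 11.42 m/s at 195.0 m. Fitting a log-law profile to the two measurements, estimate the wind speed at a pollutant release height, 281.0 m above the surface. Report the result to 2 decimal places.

Log law: V ∝ ln(z/z₀). From the pair, with r = V₁/V₂ = 0.66550,
ln z₀ = (ln z₁ − r·ln z₂)/(1 − r) = (3.0057 − 0.66550×5.2730)/0.33450 = -1.5052 → z₀ = 0.2220 m
V₃ = V₁ · ln(z₃/z₀)/ln(z₁/z₀) = 7.6 × 7.1436/4.5109 = 12.0356 m/s

12.04 m/s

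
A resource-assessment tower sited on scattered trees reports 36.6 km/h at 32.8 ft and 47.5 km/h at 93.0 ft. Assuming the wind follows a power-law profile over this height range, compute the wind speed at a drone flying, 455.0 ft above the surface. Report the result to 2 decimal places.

70.66 km/h

First find α: α = ln(V₂/V₁)/ln(z₂/z₁) = ln(47.5/36.6)/ln(93.0/32.8) = 0.26068/1.04217 = 0.2501
Extrapolate from 93.0 ft to 455.0 ft: V₃ = 47.5 × (455.0/93.0)^0.2501 = 47.5 × 1.4876 = 70.6590 km/h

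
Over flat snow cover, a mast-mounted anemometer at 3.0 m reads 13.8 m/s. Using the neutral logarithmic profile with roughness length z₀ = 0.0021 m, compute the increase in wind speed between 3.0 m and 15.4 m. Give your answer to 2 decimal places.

Log law: V₂ = V₁ · ln(z₂/z₀)/ln(z₁/z₀) = 13.8 × 8.9002/7.2644 = 16.9074 m/s
ΔV = 16.9074 − 13.8 = 3.1074 m/s

3.11 m/s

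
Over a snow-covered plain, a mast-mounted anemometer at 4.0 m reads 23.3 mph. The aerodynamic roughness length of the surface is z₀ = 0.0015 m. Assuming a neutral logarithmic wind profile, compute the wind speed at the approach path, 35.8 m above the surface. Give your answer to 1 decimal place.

29.8 mph

Log law: V(z) ∝ ln(z/z₀), so V₂/V₁ = ln(z₂/z₀) / ln(z₁/z₀).
ln(35.8/0.0015) = 10.0802, ln(4.0/0.0015) = 7.8886
V₂ = 23.3 × 10.0802/7.8886 = 23.3 × 1.2778 = 29.7733 mph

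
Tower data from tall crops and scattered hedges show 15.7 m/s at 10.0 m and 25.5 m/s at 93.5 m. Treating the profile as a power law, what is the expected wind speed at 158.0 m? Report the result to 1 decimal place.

28.6 m/s

First find α: α = ln(V₂/V₁)/ln(z₂/z₁) = ln(25.5/15.7)/ln(93.5/10.0) = 0.48502/2.23538 = 0.2170
Extrapolate from 93.5 m to 158.0 m: V₃ = 25.5 × (158.0/93.5)^0.2170 = 25.5 × 1.1206 = 28.5744 m/s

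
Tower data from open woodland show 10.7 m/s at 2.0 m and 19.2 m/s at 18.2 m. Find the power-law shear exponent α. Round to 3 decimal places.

α ≈ 0.265

Power law: V₂/V₁ = (z₂/z₁)^α ⇒ α = ln(V₂/V₁) / ln(z₂/z₁)
α = ln(19.2/10.7) / ln(18.2/2.0) = ln(1.7944) / ln(9.1000)
  = 0.58467 / 2.20827 = 0.26476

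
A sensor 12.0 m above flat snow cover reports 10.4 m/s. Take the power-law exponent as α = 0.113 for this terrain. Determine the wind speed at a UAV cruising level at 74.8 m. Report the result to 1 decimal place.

Power-law profile: V₂ = V₁ · (z₂/z₁)^α
V₂ = 10.4 × (74.8/12.0)^0.113 = 10.4 × (6.2333)^0.113
    = 10.4 × 1.2297 = 12.7890 m/s

12.8 m/s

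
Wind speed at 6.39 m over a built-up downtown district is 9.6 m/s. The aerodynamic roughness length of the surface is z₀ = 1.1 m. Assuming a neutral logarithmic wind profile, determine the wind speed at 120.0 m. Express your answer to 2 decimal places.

25.60 m/s

Log law: V(z) ∝ ln(z/z₀), so V₂/V₁ = ln(z₂/z₀) / ln(z₁/z₀).
ln(120.0/1.1) = 4.6922, ln(6.39/1.1) = 1.7594
V₂ = 9.6 × 4.6922/1.7594 = 9.6 × 2.6669 = 25.6021 m/s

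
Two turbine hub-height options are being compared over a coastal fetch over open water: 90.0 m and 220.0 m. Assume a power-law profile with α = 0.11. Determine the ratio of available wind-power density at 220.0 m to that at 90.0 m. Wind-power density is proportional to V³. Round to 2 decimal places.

1.34

Speed ratio: V_B/V_A = (z_B/z_A)^α = (220.0/90.0)^0.11 = (2.4444)^0.11 = 1.10332
Power-density ratio: P_B/P_A = (V_B/V_A)³ = (1.10332)³ = 1.34307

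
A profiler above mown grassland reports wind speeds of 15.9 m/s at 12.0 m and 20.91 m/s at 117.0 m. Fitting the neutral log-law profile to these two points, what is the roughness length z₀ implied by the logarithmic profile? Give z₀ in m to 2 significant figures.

Log law: V(z) ∝ ln(z/z₀). With r = V₁/V₂ = 15.9/20.91 = 0.76040,
r · ln(z₂/z₀) = ln(z₁/z₀) ⇒ ln z₀ = (ln z₁ − r·ln z₂)/(1 − r)
ln z₀ = (2.48491 − 0.76040×4.76217) / 0.23960 = -4.7423
z₀ = exp(-4.7423) = 0.008718 m

z₀ ≈ 0.0087 m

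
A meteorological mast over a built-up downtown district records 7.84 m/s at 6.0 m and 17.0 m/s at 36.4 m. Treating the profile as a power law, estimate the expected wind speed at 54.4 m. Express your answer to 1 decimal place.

First find α: α = ln(V₂/V₁)/ln(z₂/z₁) = ln(17.0/7.84)/ln(36.4/6.0) = 0.77397/1.80281 = 0.4293
Extrapolate from 36.4 m to 54.4 m: V₃ = 17.0 × (54.4/36.4)^0.4293 = 17.0 × 1.1883 = 20.2006 m/s

20.2 m/s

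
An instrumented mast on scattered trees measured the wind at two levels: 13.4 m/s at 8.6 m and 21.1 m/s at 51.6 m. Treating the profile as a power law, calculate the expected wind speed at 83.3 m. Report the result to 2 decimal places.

23.82 m/s

First find α: α = ln(V₂/V₁)/ln(z₂/z₁) = ln(21.1/13.4)/ln(51.6/8.6) = 0.45402/1.79176 = 0.2534
Extrapolate from 51.6 m to 83.3 m: V₃ = 21.1 × (83.3/51.6)^0.2534 = 21.1 × 1.1290 = 23.8225 m/s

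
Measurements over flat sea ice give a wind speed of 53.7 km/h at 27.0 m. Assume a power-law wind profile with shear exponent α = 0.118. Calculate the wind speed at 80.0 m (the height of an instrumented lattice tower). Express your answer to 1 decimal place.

Power-law profile: V₂ = V₁ · (z₂/z₁)^α
V₂ = 53.7 × (80.0/27.0)^0.118 = 53.7 × (2.9630)^0.118
    = 53.7 × 1.1367 = 61.0433 km/h

61.0 km/h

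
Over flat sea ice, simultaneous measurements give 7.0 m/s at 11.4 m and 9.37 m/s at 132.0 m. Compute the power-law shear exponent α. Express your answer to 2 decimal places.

α ≈ 0.12

Power law: V₂/V₁ = (z₂/z₁)^α ⇒ α = ln(V₂/V₁) / ln(z₂/z₁)
α = ln(9.37/7.0) / ln(132.0/11.4) = ln(1.3386) / ln(11.5789)
  = 0.29160 / 2.44919 = 0.11906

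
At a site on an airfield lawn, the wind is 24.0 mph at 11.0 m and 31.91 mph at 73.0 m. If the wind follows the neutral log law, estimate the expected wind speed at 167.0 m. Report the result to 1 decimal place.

35.4 mph

Log law: V ∝ ln(z/z₀). From the pair, with r = V₁/V₂ = 0.75212,
ln z₀ = (ln z₁ − r·ln z₂)/(1 − r) = (2.3979 − 0.75212×4.2905)/0.24788 = -3.3444 → z₀ = 0.03528 m
V₃ = V₁ · ln(z₃/z₀)/ln(z₁/z₀) = 24.0 × 8.4624/5.7423 = 35.3687 mph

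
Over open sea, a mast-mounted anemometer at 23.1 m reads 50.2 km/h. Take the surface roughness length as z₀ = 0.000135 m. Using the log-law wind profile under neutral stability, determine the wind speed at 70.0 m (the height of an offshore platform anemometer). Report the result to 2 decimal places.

54.82 km/h

Log law: V(z) ∝ ln(z/z₀), so V₂/V₁ = ln(z₂/z₀) / ln(z₁/z₀).
ln(70.0/0.000135) = 13.1587, ln(23.1/0.000135) = 12.0501
V₂ = 50.2 × 13.1587/12.0501 = 50.2 × 1.0920 = 54.8186 km/h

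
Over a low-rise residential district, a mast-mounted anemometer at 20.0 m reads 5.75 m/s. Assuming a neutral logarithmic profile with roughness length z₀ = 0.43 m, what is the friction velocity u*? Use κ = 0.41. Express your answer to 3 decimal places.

u* ≈ 0.614 m/s

Log law: V(z) = (u*/κ) · ln(z/z₀) ⇒ u* = κ · V / ln(z/z₀)
u* = 0.41 × 5.75 / ln(20.0/0.43) = 0.41 × 5.75 / 3.8397
   = 2.3575 / 3.8397 = 0.6140 m/s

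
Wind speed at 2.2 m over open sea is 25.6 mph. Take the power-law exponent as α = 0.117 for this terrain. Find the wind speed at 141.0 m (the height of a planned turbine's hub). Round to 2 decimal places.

41.65 mph

Power-law profile: V₂ = V₁ · (z₂/z₁)^α
V₂ = 25.6 × (141.0/2.2)^0.117 = 25.6 × (64.0909)^0.117
    = 25.6 × 1.6270 = 41.6519 mph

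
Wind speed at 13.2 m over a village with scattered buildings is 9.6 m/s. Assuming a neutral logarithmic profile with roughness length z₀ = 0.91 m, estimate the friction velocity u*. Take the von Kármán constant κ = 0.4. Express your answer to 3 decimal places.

Log law: V(z) = (u*/κ) · ln(z/z₀) ⇒ u* = κ · V / ln(z/z₀)
u* = 0.4 × 9.6 / ln(13.2/0.91) = 0.4 × 9.6 / 2.6745
   = 3.8400 / 2.6745 = 1.4358 m/s

u* ≈ 1.436 m/s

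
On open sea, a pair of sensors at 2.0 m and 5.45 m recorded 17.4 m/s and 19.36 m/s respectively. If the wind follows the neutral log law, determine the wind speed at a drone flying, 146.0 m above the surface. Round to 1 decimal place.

25.8 m/s

Log law: V ∝ ln(z/z₀). From the pair, with r = V₁/V₂ = 0.89876,
ln z₀ = (ln z₁ − r·ln z₂)/(1 − r) = (0.6931 − 0.89876×1.6956)/0.10124 = -8.2063 → z₀ = 0.0002729 m
V₃ = V₁ · ln(z₃/z₀)/ln(z₁/z₀) = 17.4 × 13.1899/8.8995 = 25.7886 m/s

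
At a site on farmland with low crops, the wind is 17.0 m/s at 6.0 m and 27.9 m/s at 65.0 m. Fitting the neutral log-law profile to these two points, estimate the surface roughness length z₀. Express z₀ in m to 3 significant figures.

z₀ ≈ 0.146 m

Log law: V(z) ∝ ln(z/z₀). With r = V₁/V₂ = 17.0/27.9 = 0.60932,
r · ln(z₂/z₀) = ln(z₁/z₀) ⇒ ln z₀ = (ln z₁ − r·ln z₂)/(1 − r)
ln z₀ = (1.79176 − 0.60932×4.17439) / 0.39068 = -1.9243
z₀ = exp(-1.9243) = 0.1460 m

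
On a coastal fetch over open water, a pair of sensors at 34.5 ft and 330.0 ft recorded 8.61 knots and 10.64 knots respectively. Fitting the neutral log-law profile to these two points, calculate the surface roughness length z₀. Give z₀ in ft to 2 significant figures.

Log law: V(z) ∝ ln(z/z₀). With r = V₁/V₂ = 8.61/10.64 = 0.80921,
r · ln(z₂/z₀) = ln(z₁/z₀) ⇒ ln z₀ = (ln z₁ − r·ln z₂)/(1 − r)
ln z₀ = (3.54096 − 0.80921×5.79909) / 0.19079 = -6.0366
z₀ = exp(-6.0366) = 0.002390 ft

z₀ ≈ 0.0024 ft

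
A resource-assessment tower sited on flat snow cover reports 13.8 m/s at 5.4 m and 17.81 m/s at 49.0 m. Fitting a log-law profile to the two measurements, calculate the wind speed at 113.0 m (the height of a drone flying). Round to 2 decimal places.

Log law: V ∝ ln(z/z₀). From the pair, with r = V₁/V₂ = 0.77485,
ln z₀ = (ln z₁ − r·ln z₂)/(1 − r) = (1.6864 − 0.77485×3.8918)/0.22515 = -5.9033 → z₀ = 0.002730 m
V₃ = V₁ · ln(z₃/z₀)/ln(z₁/z₀) = 13.8 × 10.6307/7.5897 = 19.3293 m/s

19.33 m/s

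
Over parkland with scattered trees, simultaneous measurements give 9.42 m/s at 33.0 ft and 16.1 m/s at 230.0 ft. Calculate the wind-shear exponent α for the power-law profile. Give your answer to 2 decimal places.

Power law: V₂/V₁ = (z₂/z₁)^α ⇒ α = ln(V₂/V₁) / ln(z₂/z₁)
α = ln(16.1/9.42) / ln(230.0/33.0) = ln(1.7091) / ln(6.9697)
  = 0.53598 / 1.94157 = 0.27606

α ≈ 0.28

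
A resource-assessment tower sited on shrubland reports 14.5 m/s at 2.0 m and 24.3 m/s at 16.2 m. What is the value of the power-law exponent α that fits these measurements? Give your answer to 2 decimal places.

Power law: V₂/V₁ = (z₂/z₁)^α ⇒ α = ln(V₂/V₁) / ln(z₂/z₁)
α = ln(24.3/14.5) / ln(16.2/2.0) = ln(1.6759) / ln(8.1000)
  = 0.51633 / 2.09186 = 0.24683

α ≈ 0.25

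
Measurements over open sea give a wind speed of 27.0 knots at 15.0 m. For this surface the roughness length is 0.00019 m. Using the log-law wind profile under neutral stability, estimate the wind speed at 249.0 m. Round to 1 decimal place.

Log law: V(z) ∝ ln(z/z₀), so V₂/V₁ = ln(z₂/z₀) / ln(z₁/z₀).
ln(249.0/0.00019) = 14.0859, ln(15.0/0.00019) = 11.2765
V₂ = 27.0 × 14.0859/11.2765 = 27.0 × 1.2491 = 33.7267 knots

33.7 knots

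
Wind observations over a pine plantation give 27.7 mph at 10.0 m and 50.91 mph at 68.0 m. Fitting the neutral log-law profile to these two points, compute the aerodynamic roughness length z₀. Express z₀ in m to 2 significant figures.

Log law: V(z) ∝ ln(z/z₀). With r = V₁/V₂ = 27.7/50.91 = 0.54410,
r · ln(z₂/z₀) = ln(z₁/z₀) ⇒ ln z₀ = (ln z₁ − r·ln z₂)/(1 − r)
ln z₀ = (2.30259 − 0.54410×4.21951) / 0.45590 = 0.0148
z₀ = exp(0.0148) = 1.015 m

z₀ ≈ 1.0 m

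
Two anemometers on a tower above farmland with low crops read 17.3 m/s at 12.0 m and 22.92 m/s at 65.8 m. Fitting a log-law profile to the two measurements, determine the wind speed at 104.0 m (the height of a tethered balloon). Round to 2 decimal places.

Log law: V ∝ ln(z/z₀). From the pair, with r = V₁/V₂ = 0.75480,
ln z₀ = (ln z₁ − r·ln z₂)/(1 − r) = (2.4849 − 0.75480×4.1866)/0.24520 = -2.7535 → z₀ = 0.06371 m
V₃ = V₁ · ln(z₃/z₀)/ln(z₁/z₀) = 17.3 × 7.3979/5.2384 = 24.4318 m/s

24.43 m/s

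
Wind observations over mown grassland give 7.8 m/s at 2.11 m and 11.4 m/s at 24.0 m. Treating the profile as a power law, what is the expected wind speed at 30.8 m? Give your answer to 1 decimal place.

11.9 m/s

First find α: α = ln(V₂/V₁)/ln(z₂/z₁) = ln(11.4/7.8)/ln(24.0/2.11) = 0.37949/2.43137 = 0.1561
Extrapolate from 24.0 m to 30.8 m: V₃ = 11.4 × (30.8/24.0)^0.1561 = 11.4 × 1.0397 = 11.8526 m/s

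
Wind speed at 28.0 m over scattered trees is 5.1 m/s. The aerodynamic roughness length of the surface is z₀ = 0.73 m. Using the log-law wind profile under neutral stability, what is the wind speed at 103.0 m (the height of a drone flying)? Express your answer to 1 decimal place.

Log law: V(z) ∝ ln(z/z₀), so V₂/V₁ = ln(z₂/z₀) / ln(z₁/z₀).
ln(103.0/0.73) = 4.9494, ln(28.0/0.73) = 3.6469
V₂ = 5.1 × 4.9494/3.6469 = 5.1 × 1.3572 = 6.9215 m/s

6.9 m/s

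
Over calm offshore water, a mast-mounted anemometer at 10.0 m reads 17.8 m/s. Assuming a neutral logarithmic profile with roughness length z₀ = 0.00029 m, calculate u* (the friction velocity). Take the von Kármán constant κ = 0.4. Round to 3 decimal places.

u* ≈ 0.681 m/s

Log law: V(z) = (u*/κ) · ln(z/z₀) ⇒ u* = κ · V / ln(z/z₀)
u* = 0.4 × 17.8 / ln(10.0/0.00029) = 0.4 × 17.8 / 10.4482
   = 7.1200 / 10.4482 = 0.6815 m/s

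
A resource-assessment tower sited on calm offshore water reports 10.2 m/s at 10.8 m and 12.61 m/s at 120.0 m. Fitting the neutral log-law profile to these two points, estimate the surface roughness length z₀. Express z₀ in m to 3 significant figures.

z₀ ≈ 0.000405 m

Log law: V(z) ∝ ln(z/z₀). With r = V₁/V₂ = 10.2/12.61 = 0.80888,
r · ln(z₂/z₀) = ln(z₁/z₀) ⇒ ln z₀ = (ln z₁ − r·ln z₂)/(1 − r)
ln z₀ = (2.37955 − 0.80888×4.78749) / 0.19112 = -7.8118
z₀ = exp(-7.8118) = 0.0004049 m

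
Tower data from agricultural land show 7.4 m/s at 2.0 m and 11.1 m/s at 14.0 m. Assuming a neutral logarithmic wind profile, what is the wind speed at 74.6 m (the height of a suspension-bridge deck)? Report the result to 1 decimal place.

14.3 m/s

Log law: V ∝ ln(z/z₀). From the pair, with r = V₁/V₂ = 0.66667,
ln z₀ = (ln z₁ − r·ln z₂)/(1 − r) = (0.6931 − 0.66667×2.6391)/0.33333 = -3.1987 → z₀ = 0.04082 m
V₃ = V₁ · ln(z₃/z₀)/ln(z₁/z₀) = 7.4 × 7.5108/3.8918 = 14.2812 m/s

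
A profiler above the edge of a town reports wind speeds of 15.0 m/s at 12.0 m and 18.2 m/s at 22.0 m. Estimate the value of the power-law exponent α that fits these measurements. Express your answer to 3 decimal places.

α ≈ 0.319

Power law: V₂/V₁ = (z₂/z₁)^α ⇒ α = ln(V₂/V₁) / ln(z₂/z₁)
α = ln(18.2/15.0) / ln(22.0/12.0) = ln(1.2133) / ln(1.8333)
  = 0.19337 / 0.60614 = 0.31902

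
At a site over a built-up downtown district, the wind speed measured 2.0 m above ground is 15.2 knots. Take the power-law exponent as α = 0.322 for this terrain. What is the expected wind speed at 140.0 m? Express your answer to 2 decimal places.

59.70 knots

Power-law profile: V₂ = V₁ · (z₂/z₁)^α
V₂ = 15.2 × (140.0/2.0)^0.322 = 15.2 × (70.0000)^0.322
    = 15.2 × 3.9275 = 59.6987 knots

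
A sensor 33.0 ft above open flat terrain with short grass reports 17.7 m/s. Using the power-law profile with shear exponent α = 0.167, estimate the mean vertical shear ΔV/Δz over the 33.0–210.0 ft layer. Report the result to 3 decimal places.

0.036 m/s/ft

Power law: V₂ = V₁ · (z₂/z₁)^α = 17.7 × (6.3636)^0.167 = 24.1097 m/s
ΔV/Δz = (24.1097 − 17.7)/(210.0 − 33.0) = 6.4097/177.0000 = 0.03621 m/s/ft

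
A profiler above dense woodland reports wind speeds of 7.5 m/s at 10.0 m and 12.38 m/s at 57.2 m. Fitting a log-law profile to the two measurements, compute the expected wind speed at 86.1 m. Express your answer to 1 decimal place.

13.5 m/s

Log law: V ∝ ln(z/z₀). From the pair, with r = V₁/V₂ = 0.60582,
ln z₀ = (ln z₁ − r·ln z₂)/(1 − r) = (2.3026 − 0.60582×4.0466)/0.39418 = -0.3777 → z₀ = 0.6854 m
V₃ = V₁ · ln(z₃/z₀)/ln(z₁/z₀) = 7.5 × 4.8332/2.6803 = 13.5243 m/s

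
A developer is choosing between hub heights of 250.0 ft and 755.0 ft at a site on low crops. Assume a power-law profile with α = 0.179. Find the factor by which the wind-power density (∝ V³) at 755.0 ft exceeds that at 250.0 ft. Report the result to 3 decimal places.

1.810

Speed ratio: V_B/V_A = (z_B/z_A)^α = (755.0/250.0)^0.179 = (3.0200)^0.179 = 1.21877
Power-density ratio: P_B/P_A = (V_B/V_A)³ = (1.21877)³ = 1.81035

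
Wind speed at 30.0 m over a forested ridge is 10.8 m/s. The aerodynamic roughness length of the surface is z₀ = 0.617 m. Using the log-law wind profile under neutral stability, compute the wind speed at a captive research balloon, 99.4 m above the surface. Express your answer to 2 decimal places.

14.13 m/s

Log law: V(z) ∝ ln(z/z₀), so V₂/V₁ = ln(z₂/z₀) / ln(z₁/z₀).
ln(99.4/0.617) = 5.0820, ln(30.0/0.617) = 3.8841
V₂ = 10.8 × 5.0820/3.8841 = 10.8 × 1.3084 = 14.1310 m/s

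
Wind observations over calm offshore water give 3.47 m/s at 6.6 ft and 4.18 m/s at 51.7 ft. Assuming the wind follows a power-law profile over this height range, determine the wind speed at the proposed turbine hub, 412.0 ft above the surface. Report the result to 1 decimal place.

First find α: α = ln(V₂/V₁)/ln(z₂/z₁) = ln(4.18/3.47)/ln(51.7/6.6) = 0.18616/2.05839 = 0.0904
Extrapolate from 51.7 ft to 412.0 ft: V₃ = 4.18 × (412.0/51.7)^0.0904 = 4.18 × 1.2065 = 5.0431 m/s

5.0 m/s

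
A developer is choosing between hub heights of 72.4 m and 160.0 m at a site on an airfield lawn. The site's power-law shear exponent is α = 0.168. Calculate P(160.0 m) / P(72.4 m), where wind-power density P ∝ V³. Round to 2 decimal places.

Speed ratio: V_B/V_A = (z_B/z_A)^α = (160.0/72.4)^0.168 = (2.2099)^0.168 = 1.14250
Power-density ratio: P_B/P_A = (V_B/V_A)³ = (1.14250)³ = 1.49131

1.49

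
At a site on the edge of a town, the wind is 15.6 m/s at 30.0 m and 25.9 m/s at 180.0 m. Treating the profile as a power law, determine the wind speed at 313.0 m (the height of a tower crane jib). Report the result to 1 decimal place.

First find α: α = ln(V₂/V₁)/ln(z₂/z₁) = ln(25.9/15.6)/ln(180.0/30.0) = 0.50697/1.79176 = 0.2829
Extrapolate from 180.0 m to 313.0 m: V₃ = 25.9 × (313.0/180.0)^0.2829 = 25.9 × 1.1695 = 30.2889 m/s

30.3 m/s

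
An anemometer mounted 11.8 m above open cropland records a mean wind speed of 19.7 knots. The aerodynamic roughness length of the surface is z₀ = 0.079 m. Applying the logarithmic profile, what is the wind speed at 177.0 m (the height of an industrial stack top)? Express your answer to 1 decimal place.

Log law: V(z) ∝ ln(z/z₀), so V₂/V₁ = ln(z₂/z₀) / ln(z₁/z₀).
ln(177.0/0.079) = 7.7145, ln(11.8/0.079) = 5.0064
V₂ = 19.7 × 7.7145/5.0064 = 19.7 × 1.5409 = 30.3561 knots

30.4 knots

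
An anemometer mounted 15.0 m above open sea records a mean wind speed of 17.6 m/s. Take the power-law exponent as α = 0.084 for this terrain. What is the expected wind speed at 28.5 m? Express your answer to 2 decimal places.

18.57 m/s

Power-law profile: V₂ = V₁ · (z₂/z₁)^α
V₂ = 17.6 × (28.5/15.0)^0.084 = 17.6 × (1.9000)^0.084
    = 17.6 × 1.0554 = 18.5750 m/s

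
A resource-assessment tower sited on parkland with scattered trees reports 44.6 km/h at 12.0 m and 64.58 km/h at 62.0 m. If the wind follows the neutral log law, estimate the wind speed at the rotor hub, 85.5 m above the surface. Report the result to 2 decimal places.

68.49 km/h

Log law: V ∝ ln(z/z₀). From the pair, with r = V₁/V₂ = 0.69062,
ln z₀ = (ln z₁ − r·ln z₂)/(1 − r) = (2.4849 − 0.69062×4.1271)/0.30938 = -1.1809 → z₀ = 0.3070 m
V₃ = V₁ · ln(z₃/z₀)/ln(z₁/z₀) = 44.6 × 5.6294/3.6658 = 68.4901 km/h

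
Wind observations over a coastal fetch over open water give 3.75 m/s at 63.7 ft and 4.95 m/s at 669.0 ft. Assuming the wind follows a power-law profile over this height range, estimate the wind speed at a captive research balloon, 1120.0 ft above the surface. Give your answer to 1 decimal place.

First find α: α = ln(V₂/V₁)/ln(z₂/z₁) = ln(4.95/3.75)/ln(669.0/63.7) = 0.27763/2.35160 = 0.1181
Extrapolate from 669.0 ft to 1120.0 ft: V₃ = 4.95 × (1120.0/669.0)^0.1181 = 4.95 × 1.0627 = 5.2605 m/s

5.3 m/s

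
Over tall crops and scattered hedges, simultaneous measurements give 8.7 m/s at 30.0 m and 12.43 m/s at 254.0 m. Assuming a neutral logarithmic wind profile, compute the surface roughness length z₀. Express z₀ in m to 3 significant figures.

Log law: V(z) ∝ ln(z/z₀). With r = V₁/V₂ = 8.7/12.43 = 0.69992,
r · ln(z₂/z₀) = ln(z₁/z₀) ⇒ ln z₀ = (ln z₁ − r·ln z₂)/(1 − r)
ln z₀ = (3.40120 − 0.69992×5.53733) / 0.30008 = -1.5812
z₀ = exp(-1.5812) = 0.2057 m

z₀ ≈ 0.206 m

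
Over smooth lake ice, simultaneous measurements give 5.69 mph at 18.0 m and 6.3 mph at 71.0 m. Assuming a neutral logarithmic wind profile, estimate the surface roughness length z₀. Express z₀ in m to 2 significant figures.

z₀ ≈ 0.000050 m

Log law: V(z) ∝ ln(z/z₀). With r = V₁/V₂ = 5.69/6.3 = 0.90317,
r · ln(z₂/z₀) = ln(z₁/z₀) ⇒ ln z₀ = (ln z₁ − r·ln z₂)/(1 − r)
ln z₀ = (2.89037 − 0.90317×4.26268) / 0.09683 = -9.9103
z₀ = exp(-9.9103) = 0.00004966 m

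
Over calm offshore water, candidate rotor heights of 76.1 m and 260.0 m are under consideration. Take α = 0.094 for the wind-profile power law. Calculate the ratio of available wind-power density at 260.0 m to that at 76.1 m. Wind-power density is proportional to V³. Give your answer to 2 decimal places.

Speed ratio: V_B/V_A = (z_B/z_A)^α = (260.0/76.1)^0.094 = (3.4166)^0.094 = 1.12243
Power-density ratio: P_B/P_A = (V_B/V_A)³ = (1.12243)³ = 1.41407

1.41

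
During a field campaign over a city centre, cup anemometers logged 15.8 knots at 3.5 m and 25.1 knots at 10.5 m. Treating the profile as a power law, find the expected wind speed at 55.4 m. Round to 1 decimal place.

First find α: α = ln(V₂/V₁)/ln(z₂/z₁) = ln(25.1/15.8)/ln(10.5/3.5) = 0.46286/1.09861 = 0.4213
Extrapolate from 10.5 m to 55.4 m: V₃ = 25.1 × (55.4/10.5)^0.4213 = 25.1 × 2.0152 = 50.5820 knots

50.6 knots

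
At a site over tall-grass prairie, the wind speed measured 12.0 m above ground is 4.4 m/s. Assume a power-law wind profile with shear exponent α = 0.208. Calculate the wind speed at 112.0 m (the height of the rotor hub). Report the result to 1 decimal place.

Power-law profile: V₂ = V₁ · (z₂/z₁)^α
V₂ = 4.4 × (112.0/12.0)^0.208 = 4.4 × (9.3333)^0.208
    = 4.4 × 1.5914 = 7.0020 m/s

7.0 m/s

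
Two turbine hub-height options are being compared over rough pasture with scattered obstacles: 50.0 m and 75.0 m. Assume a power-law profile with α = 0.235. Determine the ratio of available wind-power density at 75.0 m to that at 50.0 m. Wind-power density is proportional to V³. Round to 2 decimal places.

Speed ratio: V_B/V_A = (z_B/z_A)^α = (75.0/50.0)^0.235 = (1.5000)^0.235 = 1.09997
Power-density ratio: P_B/P_A = (V_B/V_A)³ = (1.09997)³ = 1.33090

1.33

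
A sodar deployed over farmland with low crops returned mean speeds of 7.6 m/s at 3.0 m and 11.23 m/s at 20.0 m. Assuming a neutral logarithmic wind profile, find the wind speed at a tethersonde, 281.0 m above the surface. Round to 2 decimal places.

Log law: V ∝ ln(z/z₀). From the pair, with r = V₁/V₂ = 0.67676,
ln z₀ = (ln z₁ − r·ln z₂)/(1 − r) = (1.0986 − 0.67676×2.9957)/0.32324 = -2.8733 → z₀ = 0.05651 m
V₃ = V₁ · ln(z₃/z₀)/ln(z₁/z₀) = 7.6 × 8.5117/3.9719 = 16.2865 m/s

16.29 m/s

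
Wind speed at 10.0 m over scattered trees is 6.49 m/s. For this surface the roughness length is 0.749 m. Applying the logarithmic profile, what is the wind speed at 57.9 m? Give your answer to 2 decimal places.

Log law: V(z) ∝ ln(z/z₀), so V₂/V₁ = ln(z₂/z₀) / ln(z₁/z₀).
ln(57.9/0.749) = 4.3477, ln(10.0/0.749) = 2.5916
V₂ = 6.49 × 4.3477/2.5916 = 6.49 × 1.6776 = 10.8878 m/s

10.89 m/s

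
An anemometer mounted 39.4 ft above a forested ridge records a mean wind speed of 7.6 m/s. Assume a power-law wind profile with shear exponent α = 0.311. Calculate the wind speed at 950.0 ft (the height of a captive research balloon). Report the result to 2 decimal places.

20.45 m/s

Power-law profile: V₂ = V₁ · (z₂/z₁)^α
V₂ = 7.6 × (950.0/39.4)^0.311 = 7.6 × (24.1117)^0.311
    = 7.6 × 2.6907 = 20.4497 m/s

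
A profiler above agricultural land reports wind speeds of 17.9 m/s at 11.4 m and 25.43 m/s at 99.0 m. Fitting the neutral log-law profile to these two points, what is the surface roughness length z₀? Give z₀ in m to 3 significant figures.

Log law: V(z) ∝ ln(z/z₀). With r = V₁/V₂ = 17.9/25.43 = 0.70389,
r · ln(z₂/z₀) = ln(z₁/z₀) ⇒ ln z₀ = (ln z₁ − r·ln z₂)/(1 − r)
ln z₀ = (2.43361 − 0.70389×4.59512) / 0.29611 = -2.7046
z₀ = exp(-2.7046) = 0.06690 m

z₀ ≈ 0.0669 m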